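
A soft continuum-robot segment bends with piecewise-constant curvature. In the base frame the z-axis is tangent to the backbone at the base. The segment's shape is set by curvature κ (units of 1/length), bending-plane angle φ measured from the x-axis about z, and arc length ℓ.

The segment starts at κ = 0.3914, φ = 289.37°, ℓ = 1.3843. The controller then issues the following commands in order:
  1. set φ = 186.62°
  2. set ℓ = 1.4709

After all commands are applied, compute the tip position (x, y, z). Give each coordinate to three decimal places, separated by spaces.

initial: κ=0.3914, φ=289.37°, ℓ=1.3843
cmd 1: set φ=186.62° → (κ,φ,ℓ)=(0.3914,186.62°,1.3843) → tip=(-0.3635,-0.0422,1.3176)
cmd 2: set ℓ=1.4709 → (κ,φ,ℓ)=(0.3914,186.62°,1.4709) → tip=(-0.4091,-0.0475,1.3910)

-0.409 -0.047 1.391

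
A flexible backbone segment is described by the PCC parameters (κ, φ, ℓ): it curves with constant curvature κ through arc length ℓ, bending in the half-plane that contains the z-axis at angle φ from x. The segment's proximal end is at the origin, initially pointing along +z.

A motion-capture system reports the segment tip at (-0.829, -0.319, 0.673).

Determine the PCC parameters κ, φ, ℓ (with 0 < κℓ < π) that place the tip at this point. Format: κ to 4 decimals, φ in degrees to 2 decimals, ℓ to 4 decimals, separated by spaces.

1.4304 201.05 1.2897

ρ = √(x²+y²) = √(-0.829² + -0.319²) = 0.88826
φ = atan2(y, x) mod 360° = atan2(-0.319, -0.829) = 201.0468°
|p|² = ρ² + z² = 0.88826² + 0.673² = 1.24193
κ = 2ρ / |p|² = 2×0.88826 / 1.24193 = 1.43045
θ = 2·atan2(ρ, z) = 2·atan2(0.88826, 0.673) = 1.84482 rad
ℓ = θ/κ = 1.84482/1.43045 = 1.28968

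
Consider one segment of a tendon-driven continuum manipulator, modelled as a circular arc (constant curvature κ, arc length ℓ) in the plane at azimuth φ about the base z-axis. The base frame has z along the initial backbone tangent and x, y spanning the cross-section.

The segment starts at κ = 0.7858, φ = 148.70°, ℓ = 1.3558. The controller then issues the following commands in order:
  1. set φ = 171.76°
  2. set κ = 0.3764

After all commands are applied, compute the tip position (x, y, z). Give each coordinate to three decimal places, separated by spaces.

initial: κ=0.7858, φ=148.70°, ℓ=1.3558
cmd 1: set φ=171.76° → (κ,φ,ℓ)=(0.7858,171.76°,1.3558) → tip=(-0.6497,0.0941,1.1135)
cmd 2: set κ=0.3764 → (κ,φ,ℓ)=(0.3764,171.76°,1.3558) → tip=(-0.3350,0.0485,1.2977)

-0.335 0.049 1.298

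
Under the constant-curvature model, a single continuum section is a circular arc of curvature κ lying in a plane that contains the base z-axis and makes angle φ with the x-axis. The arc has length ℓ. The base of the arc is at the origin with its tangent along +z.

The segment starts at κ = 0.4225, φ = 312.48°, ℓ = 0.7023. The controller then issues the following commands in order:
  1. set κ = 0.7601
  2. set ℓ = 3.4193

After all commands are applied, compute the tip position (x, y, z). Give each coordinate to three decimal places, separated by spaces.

initial: κ=0.4225, φ=312.48°, ℓ=0.7023
cmd 1: set κ=0.7601 → (κ,φ,ℓ)=(0.7601,312.48°,0.7023) → tip=(0.1236,-0.1350,0.6694)
cmd 2: set ℓ=3.4193 → (κ,φ,ℓ)=(0.7601,312.48°,3.4193) → tip=(1.6494,-1.8012,0.6793)

1.649 -1.801 0.679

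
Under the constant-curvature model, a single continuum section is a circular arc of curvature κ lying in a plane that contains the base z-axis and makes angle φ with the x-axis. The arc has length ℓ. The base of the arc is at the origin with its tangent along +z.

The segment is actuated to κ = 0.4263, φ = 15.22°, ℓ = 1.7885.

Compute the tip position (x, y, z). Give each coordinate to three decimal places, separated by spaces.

θ = κ·ℓ = 0.4263 × 1.7885 = 0.76244 rad
ρ = (1 − cos θ)/κ = (1 − 0.72315)/0.4263 = 0.64941
z = sin θ / κ = 0.69069/0.4263 = 1.62019
x = ρ cos φ = 0.64941 × cos(15.22°) = 0.62664
y = ρ sin φ = 0.64941 × sin(15.22°) = 0.17049

0.627 0.170 1.620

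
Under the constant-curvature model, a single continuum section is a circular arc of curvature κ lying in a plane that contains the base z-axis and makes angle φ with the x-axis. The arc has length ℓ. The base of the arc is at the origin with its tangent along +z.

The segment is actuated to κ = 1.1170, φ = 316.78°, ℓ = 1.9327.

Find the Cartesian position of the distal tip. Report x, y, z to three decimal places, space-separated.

1.014 -0.953 0.745

θ = κ·ℓ = 1.1170 × 1.9327 = 2.15883 rad
ρ = (1 − cos θ)/κ = (1 − -0.55472)/1.1170 = 1.39187
z = sin θ / κ = 0.83204/1.1170 = 0.74488
x = ρ cos φ = 1.39187 × cos(316.78°) = 1.01430
y = ρ sin φ = 1.39187 × sin(316.78°) = -0.95316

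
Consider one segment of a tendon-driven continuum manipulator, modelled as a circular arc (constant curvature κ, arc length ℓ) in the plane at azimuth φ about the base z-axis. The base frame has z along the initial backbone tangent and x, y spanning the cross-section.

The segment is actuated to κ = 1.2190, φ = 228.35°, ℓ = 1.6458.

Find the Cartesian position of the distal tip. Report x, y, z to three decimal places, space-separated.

θ = κ·ℓ = 1.2190 × 1.6458 = 2.00623 rad
ρ = (1 − cos θ)/κ = (1 − -0.42180)/1.2190 = 1.16637
z = sin θ / κ = 0.90669/1.2190 = 0.74380
x = ρ cos φ = 1.16637 × cos(228.35°) = -0.77514
y = ρ sin φ = 1.16637 × sin(228.35°) = -0.87153

-0.775 -0.872 0.744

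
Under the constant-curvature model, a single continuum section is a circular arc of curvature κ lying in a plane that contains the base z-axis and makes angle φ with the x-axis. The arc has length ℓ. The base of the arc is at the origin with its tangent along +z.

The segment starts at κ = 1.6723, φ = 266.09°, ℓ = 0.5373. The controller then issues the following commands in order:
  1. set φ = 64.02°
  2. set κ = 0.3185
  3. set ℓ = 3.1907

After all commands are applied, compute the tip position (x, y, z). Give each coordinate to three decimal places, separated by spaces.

0.651 1.336 2.669

initial: κ=1.6723, φ=266.09°, ℓ=0.5373
cmd 1: set φ=64.02° → (κ,φ,ℓ)=(1.6723,64.02°,0.5373) → tip=(0.0988,0.2028,0.4679)
cmd 2: set κ=0.3185 → (κ,φ,ℓ)=(0.3185,64.02°,0.5373) → tip=(0.0201,0.0412,0.5347)
cmd 3: set ℓ=3.1907 → (κ,φ,ℓ)=(0.3185,64.02°,3.1907) → tip=(0.6511,1.3362,2.6692)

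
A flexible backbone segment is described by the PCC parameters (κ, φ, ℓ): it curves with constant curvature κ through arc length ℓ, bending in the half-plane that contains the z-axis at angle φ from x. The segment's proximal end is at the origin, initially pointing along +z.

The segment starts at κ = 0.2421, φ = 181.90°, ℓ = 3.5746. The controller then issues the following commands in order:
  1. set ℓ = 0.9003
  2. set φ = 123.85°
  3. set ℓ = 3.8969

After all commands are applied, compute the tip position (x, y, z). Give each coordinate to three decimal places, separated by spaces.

-0.950 1.417 3.344

initial: κ=0.2421, φ=181.90°, ℓ=3.5746
cmd 1: set ℓ=0.9003 → (κ,φ,ℓ)=(0.2421,181.90°,0.9003) → tip=(-0.0977,-0.0032,0.8932)
cmd 2: set φ=123.85° → (κ,φ,ℓ)=(0.2421,123.85°,0.9003) → tip=(-0.0544,0.0812,0.8932)
cmd 3: set ℓ=3.8969 → (κ,φ,ℓ)=(0.2421,123.85°,3.8969) → tip=(-0.9502,1.4167,3.3440)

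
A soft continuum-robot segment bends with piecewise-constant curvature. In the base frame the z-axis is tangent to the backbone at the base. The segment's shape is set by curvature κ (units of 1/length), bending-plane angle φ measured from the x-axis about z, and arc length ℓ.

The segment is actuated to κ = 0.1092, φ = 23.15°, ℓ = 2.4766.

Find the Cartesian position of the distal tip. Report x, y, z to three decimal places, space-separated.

θ = κ·ℓ = 0.1092 × 2.4766 = 0.27044 rad
ρ = (1 − cos θ)/κ = (1 − 0.96365)/0.1092 = 0.33286
z = sin θ / κ = 0.26716/0.1092 = 2.44652
x = ρ cos φ = 0.33286 × cos(23.15°) = 0.30605
y = ρ sin φ = 0.33286 × sin(23.15°) = 0.13086

0.306 0.131 2.447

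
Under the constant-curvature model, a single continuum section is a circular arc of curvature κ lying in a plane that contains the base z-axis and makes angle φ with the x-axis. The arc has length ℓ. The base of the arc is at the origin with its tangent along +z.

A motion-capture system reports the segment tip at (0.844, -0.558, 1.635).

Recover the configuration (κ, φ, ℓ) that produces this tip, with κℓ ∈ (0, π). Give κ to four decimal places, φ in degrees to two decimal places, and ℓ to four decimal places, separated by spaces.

0.5474 326.53 2.0248

ρ = √(x²+y²) = √(0.844² + -0.558²) = 1.01178
φ = atan2(y, x) mod 360° = atan2(-0.558, 0.844) = 326.5298°
|p|² = ρ² + z² = 1.01178² + 1.635² = 3.69692
κ = 2ρ / |p|² = 2×1.01178 / 3.69692 = 0.54736
θ = 2·atan2(ρ, z) = 2·atan2(1.01178, 1.635) = 1.10829 rad
ℓ = θ/κ = 1.10829/0.54736 = 2.02479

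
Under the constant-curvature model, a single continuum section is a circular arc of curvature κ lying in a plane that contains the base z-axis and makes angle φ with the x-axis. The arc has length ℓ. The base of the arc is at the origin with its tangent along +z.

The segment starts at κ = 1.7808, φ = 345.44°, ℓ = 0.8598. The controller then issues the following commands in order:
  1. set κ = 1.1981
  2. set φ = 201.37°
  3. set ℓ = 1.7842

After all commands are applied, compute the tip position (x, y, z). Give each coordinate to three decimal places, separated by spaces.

-1.195 -0.467 0.704

initial: κ=1.7808, φ=345.44°, ℓ=0.8598
cmd 1: set κ=1.1981 → (κ,φ,ℓ)=(1.1981,345.44°,0.8598) → tip=(0.3920,-0.1018,0.7156)
cmd 2: set φ=201.37° → (κ,φ,ℓ)=(1.1981,201.37°,0.8598) → tip=(-0.3772,-0.1476,0.7156)
cmd 3: set ℓ=1.7842 → (κ,φ,ℓ)=(1.1981,201.37°,1.7842) → tip=(-1.1946,-0.4675,0.7041)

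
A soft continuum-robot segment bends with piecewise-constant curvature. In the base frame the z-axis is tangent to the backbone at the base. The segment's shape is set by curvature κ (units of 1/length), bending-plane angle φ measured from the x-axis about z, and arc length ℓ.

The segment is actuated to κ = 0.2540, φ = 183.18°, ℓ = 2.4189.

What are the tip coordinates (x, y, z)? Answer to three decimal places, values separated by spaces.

-0.719 -0.040 2.270

θ = κ·ℓ = 0.2540 × 2.4189 = 0.61440 rad
ρ = (1 − cos θ)/κ = (1 − 0.81712)/0.2540 = 0.72000
z = sin θ / κ = 0.57647/0.2540 = 2.26956
x = ρ cos φ = 0.72000 × cos(183.18°) = -0.71889
y = ρ sin φ = 0.72000 × sin(183.18°) = -0.03994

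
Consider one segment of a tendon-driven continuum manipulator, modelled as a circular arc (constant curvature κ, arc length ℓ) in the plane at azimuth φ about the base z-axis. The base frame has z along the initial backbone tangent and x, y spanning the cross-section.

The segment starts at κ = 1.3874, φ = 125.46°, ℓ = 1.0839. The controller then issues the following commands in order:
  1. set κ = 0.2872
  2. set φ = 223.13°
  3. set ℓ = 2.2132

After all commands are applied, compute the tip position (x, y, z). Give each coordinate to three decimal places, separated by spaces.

-0.496 -0.465 2.067

initial: κ=1.3874, φ=125.46°, ℓ=1.0839
cmd 1: set κ=0.2872 → (κ,φ,ℓ)=(0.2872,125.46°,1.0839) → tip=(-0.0971,0.1363,1.0665)
cmd 2: set φ=223.13° → (κ,φ,ℓ)=(0.2872,223.13°,1.0839) → tip=(-0.1221,-0.1144,1.0665)
cmd 3: set ℓ=2.2132 → (κ,φ,ℓ)=(0.2872,223.13°,2.2132) → tip=(-0.4963,-0.4649,2.0671)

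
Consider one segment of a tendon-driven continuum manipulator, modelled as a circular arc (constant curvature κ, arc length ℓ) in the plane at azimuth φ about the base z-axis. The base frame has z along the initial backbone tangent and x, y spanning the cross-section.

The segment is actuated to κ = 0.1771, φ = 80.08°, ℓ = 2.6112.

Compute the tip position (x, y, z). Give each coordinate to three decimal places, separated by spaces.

0.102 0.584 2.519

θ = κ·ℓ = 0.1771 × 2.6112 = 0.46244 rad
ρ = (1 − cos θ)/κ = (1 − 0.89497)/0.1771 = 0.59308
z = sin θ / κ = 0.44614/0.1771 = 2.51912
x = ρ cos φ = 0.59308 × cos(80.08°) = 0.10217
y = ρ sin φ = 0.59308 × sin(80.08°) = 0.58422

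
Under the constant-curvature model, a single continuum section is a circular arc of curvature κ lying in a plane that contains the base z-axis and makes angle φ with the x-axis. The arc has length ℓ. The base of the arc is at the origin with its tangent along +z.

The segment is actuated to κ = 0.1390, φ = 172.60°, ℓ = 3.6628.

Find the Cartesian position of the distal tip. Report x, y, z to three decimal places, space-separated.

θ = κ·ℓ = 0.1390 × 3.6628 = 0.50913 rad
ρ = (1 − cos θ)/κ = (1 − 0.87317)/0.1390 = 0.91245
z = sin θ / κ = 0.48742/0.1390 = 3.50660
x = ρ cos φ = 0.91245 × cos(172.60°) = -0.90485
y = ρ sin φ = 0.91245 × sin(172.60°) = 0.11752

-0.905 0.118 3.507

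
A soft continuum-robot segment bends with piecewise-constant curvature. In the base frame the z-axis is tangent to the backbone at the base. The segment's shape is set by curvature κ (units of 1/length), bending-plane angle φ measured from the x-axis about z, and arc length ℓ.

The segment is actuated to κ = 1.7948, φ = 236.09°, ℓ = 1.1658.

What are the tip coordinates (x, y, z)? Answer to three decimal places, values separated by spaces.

-0.466 -0.693 0.483

θ = κ·ℓ = 1.7948 × 1.1658 = 2.09238 rad
ρ = (1 − cos θ)/κ = (1 − -0.49825)/1.7948 = 0.83477
z = sin θ / κ = 0.86703/1.7948 = 0.48308
x = ρ cos φ = 0.83477 × cos(236.09°) = -0.46571
y = ρ sin φ = 0.83477 × sin(236.09°) = -0.69279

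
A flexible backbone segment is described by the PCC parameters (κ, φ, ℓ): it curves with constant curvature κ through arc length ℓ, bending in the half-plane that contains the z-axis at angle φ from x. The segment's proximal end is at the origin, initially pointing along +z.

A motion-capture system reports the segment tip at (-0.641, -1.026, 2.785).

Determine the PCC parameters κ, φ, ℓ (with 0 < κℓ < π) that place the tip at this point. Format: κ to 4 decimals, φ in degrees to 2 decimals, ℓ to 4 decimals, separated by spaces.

ρ = √(x²+y²) = √(-0.641² + -1.026²) = 1.20978
φ = atan2(y, x) mod 360° = atan2(-1.026, -0.641) = 238.0047°
|p|² = ρ² + z² = 1.20978² + 2.785² = 9.21978
κ = 2ρ / |p|² = 2×1.20978 / 9.21978 = 0.26243
θ = 2·atan2(ρ, z) = 2·atan2(1.20978, 2.785) = 0.81959 rad
ℓ = θ/κ = 0.81959/0.26243 = 3.12309

0.2624 238.00 3.1231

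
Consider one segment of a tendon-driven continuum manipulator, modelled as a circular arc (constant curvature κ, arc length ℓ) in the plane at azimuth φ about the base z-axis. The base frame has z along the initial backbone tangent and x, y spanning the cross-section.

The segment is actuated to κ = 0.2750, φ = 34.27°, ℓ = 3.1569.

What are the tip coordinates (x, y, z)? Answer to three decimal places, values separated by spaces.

1.063 0.724 2.775

θ = κ·ℓ = 0.2750 × 3.1569 = 0.86815 rad
ρ = (1 − cos θ)/κ = (1 − 0.64624)/0.2750 = 1.28640
z = sin θ / κ = 0.76313/0.2750 = 2.77503
x = ρ cos φ = 1.28640 × cos(34.27°) = 1.06307
y = ρ sin φ = 1.28640 × sin(34.27°) = 0.72436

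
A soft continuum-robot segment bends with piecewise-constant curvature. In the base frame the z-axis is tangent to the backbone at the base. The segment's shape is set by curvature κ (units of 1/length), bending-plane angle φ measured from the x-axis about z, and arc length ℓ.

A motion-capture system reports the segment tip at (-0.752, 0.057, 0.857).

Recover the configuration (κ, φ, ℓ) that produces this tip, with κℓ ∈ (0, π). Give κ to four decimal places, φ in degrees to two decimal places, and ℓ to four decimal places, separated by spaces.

ρ = √(x²+y²) = √(-0.752² + 0.057²) = 0.75416
φ = atan2(y, x) mod 360° = atan2(0.057, -0.752) = 175.6654°
|p|² = ρ² + z² = 0.75416² + 0.857² = 1.30320
κ = 2ρ / |p|² = 2×0.75416 / 1.30320 = 1.15739
θ = 2·atan2(ρ, z) = 2·atan2(0.75416, 0.857) = 1.44331 rad
ℓ = θ/κ = 1.44331/1.15739 = 1.24703

1.1574 175.67 1.2470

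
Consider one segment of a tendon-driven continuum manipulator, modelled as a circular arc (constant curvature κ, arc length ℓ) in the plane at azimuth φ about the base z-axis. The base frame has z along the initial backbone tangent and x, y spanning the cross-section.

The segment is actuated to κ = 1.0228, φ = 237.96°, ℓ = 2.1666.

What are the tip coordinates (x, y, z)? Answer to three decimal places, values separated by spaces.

-0.831 -1.327 0.781

θ = κ·ℓ = 1.0228 × 2.1666 = 2.21600 rad
ρ = (1 − cos θ)/κ = (1 − -0.60136)/1.0228 = 1.56566
z = sin θ / κ = 0.79898/1.0228 = 0.78117
x = ρ cos φ = 1.56566 × cos(237.96°) = -0.83060
y = ρ sin φ = 1.56566 × sin(237.96°) = -1.32718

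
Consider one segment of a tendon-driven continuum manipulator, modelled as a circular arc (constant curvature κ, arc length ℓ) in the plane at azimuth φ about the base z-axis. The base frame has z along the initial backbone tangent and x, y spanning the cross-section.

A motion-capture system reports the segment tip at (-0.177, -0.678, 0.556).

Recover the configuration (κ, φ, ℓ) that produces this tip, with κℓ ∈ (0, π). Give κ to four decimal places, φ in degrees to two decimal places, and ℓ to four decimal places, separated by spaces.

ρ = √(x²+y²) = √(-0.177² + -0.678²) = 0.70072
φ = atan2(y, x) mod 360° = atan2(-0.678, -0.177) = 255.3688°
|p|² = ρ² + z² = 0.70072² + 0.556² = 0.80015
κ = 2ρ / |p|² = 2×0.70072 / 0.80015 = 1.75148
θ = 2·atan2(ρ, z) = 2·atan2(0.70072, 0.556) = 1.80010 rad
ℓ = θ/κ = 1.80010/1.75148 = 1.02776

1.7515 255.37 1.0278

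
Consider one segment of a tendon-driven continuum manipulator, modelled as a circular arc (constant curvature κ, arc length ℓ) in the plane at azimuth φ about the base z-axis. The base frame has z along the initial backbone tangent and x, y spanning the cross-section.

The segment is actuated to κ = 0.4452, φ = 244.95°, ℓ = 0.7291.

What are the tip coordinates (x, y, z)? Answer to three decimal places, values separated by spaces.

-0.050 -0.106 0.716

θ = κ·ℓ = 0.4452 × 0.7291 = 0.32460 rad
ρ = (1 − cos θ)/κ = (1 − 0.94778)/0.4452 = 0.11730
z = sin θ / κ = 0.31893/0.4452 = 0.71636
x = ρ cos φ = 0.11730 × cos(244.95°) = -0.04966
y = ρ sin φ = 0.11730 × sin(244.95°) = -0.10626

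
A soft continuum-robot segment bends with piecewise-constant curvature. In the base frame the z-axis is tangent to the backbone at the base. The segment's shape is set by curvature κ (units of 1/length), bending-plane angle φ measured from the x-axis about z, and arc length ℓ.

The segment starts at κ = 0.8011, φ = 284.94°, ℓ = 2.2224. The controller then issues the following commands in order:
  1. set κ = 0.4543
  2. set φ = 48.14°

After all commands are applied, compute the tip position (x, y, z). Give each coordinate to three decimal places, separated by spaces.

initial: κ=0.8011, φ=284.94°, ℓ=2.2224
cmd 1: set κ=0.4543 → (κ,φ,ℓ)=(0.4543,284.94°,2.2224) → tip=(0.2655,-0.9950,1.8636)
cmd 2: set φ=48.14° → (κ,φ,ℓ)=(0.4543,48.14°,2.2224) → tip=(0.6872,0.7670,1.8636)

0.687 0.767 1.864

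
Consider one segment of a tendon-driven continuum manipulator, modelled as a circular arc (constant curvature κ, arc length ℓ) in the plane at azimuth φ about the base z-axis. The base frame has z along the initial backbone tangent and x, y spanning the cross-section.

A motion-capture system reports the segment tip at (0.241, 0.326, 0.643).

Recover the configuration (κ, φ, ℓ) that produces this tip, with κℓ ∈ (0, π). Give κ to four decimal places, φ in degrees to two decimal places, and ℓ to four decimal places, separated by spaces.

ρ = √(x²+y²) = √(0.241² + 0.326²) = 0.40541
φ = atan2(y, x) mod 360° = atan2(0.326, 0.241) = 53.5258°
|p|² = ρ² + z² = 0.40541² + 0.643² = 0.57781
κ = 2ρ / |p|² = 2×0.40541 / 0.57781 = 1.40327
θ = 2·atan2(ρ, z) = 2·atan2(0.40541, 0.643) = 1.12509 rad
ℓ = θ/κ = 1.12509/1.40327 = 0.80176

1.4033 53.53 0.8018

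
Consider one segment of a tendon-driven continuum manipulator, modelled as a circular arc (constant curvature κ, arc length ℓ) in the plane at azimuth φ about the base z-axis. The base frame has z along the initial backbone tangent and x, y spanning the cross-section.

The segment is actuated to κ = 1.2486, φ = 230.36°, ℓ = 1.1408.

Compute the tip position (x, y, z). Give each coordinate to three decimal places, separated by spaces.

-0.436 -0.527 0.792

θ = κ·ℓ = 1.2486 × 1.1408 = 1.42440 rad
ρ = (1 − cos θ)/κ = (1 − 0.14587)/1.2486 = 0.68407
z = sin θ / κ = 0.98930/1.2486 = 0.79233
x = ρ cos φ = 0.68407 × cos(230.36°) = -0.43641
y = ρ sin φ = 0.68407 × sin(230.36°) = -0.52678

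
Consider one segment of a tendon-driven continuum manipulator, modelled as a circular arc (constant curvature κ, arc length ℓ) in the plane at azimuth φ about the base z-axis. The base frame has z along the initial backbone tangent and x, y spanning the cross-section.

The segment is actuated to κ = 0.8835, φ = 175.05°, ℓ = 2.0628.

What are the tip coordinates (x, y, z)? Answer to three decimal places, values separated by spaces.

-1.408 0.122 1.096

θ = κ·ℓ = 0.8835 × 2.0628 = 1.82248 rad
ρ = (1 − cos θ)/κ = (1 − -0.24904)/0.8835 = 1.41374
z = sin θ / κ = 0.96849/0.8835 = 1.09620
x = ρ cos φ = 1.41374 × cos(175.05°) = -1.40847
y = ρ sin φ = 1.41374 × sin(175.05°) = 0.12199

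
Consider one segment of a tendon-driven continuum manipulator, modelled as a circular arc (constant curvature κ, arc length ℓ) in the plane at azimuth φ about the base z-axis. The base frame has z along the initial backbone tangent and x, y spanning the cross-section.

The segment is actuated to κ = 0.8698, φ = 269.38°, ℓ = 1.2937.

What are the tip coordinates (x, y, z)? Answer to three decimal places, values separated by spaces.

θ = κ·ℓ = 0.8698 × 1.2937 = 1.12526 rad
ρ = (1 − cos θ)/κ = (1 − 0.43094)/0.8698 = 0.65424
z = sin θ / κ = 0.90238/0.8698 = 1.03746
x = ρ cos φ = 0.65424 × cos(269.38°) = -0.00708
y = ρ sin φ = 0.65424 × sin(269.38°) = -0.65420

-0.007 -0.654 1.037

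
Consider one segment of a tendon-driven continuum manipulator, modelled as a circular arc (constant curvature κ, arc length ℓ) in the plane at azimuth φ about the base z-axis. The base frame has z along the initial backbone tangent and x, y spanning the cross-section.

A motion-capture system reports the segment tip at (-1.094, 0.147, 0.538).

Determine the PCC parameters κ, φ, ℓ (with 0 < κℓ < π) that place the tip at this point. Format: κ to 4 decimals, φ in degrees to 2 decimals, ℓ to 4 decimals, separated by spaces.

ρ = √(x²+y²) = √(-1.094² + 0.147²) = 1.10383
φ = atan2(y, x) mod 360° = atan2(0.147, -1.094) = 172.3470°
|p|² = ρ² + z² = 1.10383² + 0.538² = 1.50789
κ = 2ρ / |p|² = 2×1.10383 / 1.50789 = 1.46408
θ = 2·atan2(ρ, z) = 2·atan2(1.10383, 0.538) = 2.23457 rad
ℓ = θ/κ = 2.23457/1.46408 = 1.52627

1.4641 172.35 1.5263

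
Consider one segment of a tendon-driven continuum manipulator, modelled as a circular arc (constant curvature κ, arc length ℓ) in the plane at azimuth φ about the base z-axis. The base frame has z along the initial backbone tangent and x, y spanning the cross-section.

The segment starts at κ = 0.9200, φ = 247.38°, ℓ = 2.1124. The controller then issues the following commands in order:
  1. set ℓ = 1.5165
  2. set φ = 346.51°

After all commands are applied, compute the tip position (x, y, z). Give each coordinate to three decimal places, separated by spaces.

0.872 -0.209 1.070

initial: κ=0.9200, φ=247.38°, ℓ=2.1124
cmd 1: set ℓ=1.5165 → (κ,φ,ℓ)=(0.9200,247.38°,1.5165) → tip=(-0.3450,-0.8280,1.0702)
cmd 2: set φ=346.51° → (κ,φ,ℓ)=(0.9200,346.51°,1.5165) → tip=(0.8723,-0.2093,1.0702)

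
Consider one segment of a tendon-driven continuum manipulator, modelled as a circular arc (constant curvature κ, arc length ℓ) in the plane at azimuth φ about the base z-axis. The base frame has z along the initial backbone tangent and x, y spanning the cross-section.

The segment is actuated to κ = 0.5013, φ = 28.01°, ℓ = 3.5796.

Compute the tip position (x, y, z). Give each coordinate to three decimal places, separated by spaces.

θ = κ·ℓ = 0.5013 × 3.5796 = 1.79445 rad
ρ = (1 − cos θ)/κ = (1 − -0.22180)/0.5013 = 2.43726
z = sin θ / κ = 0.97509/0.5013 = 1.94513
x = ρ cos φ = 2.43726 × cos(28.01°) = 2.15177
y = ρ sin φ = 2.43726 × sin(28.01°) = 1.14460

2.152 1.145 1.945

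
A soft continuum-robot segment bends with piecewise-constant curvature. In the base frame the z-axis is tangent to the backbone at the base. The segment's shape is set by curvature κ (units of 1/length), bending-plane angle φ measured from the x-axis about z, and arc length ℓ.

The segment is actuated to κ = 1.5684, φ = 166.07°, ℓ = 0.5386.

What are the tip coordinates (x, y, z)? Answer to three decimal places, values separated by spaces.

-0.208 0.052 0.477

θ = κ·ℓ = 1.5684 × 0.5386 = 0.84474 rad
ρ = (1 − cos θ)/κ = (1 − 0.66393)/1.5684 = 0.21428
z = sin θ / κ = 0.74780/1.5684 = 0.47679
x = ρ cos φ = 0.21428 × cos(166.07°) = -0.20798
y = ρ sin φ = 0.21428 × sin(166.07°) = 0.05158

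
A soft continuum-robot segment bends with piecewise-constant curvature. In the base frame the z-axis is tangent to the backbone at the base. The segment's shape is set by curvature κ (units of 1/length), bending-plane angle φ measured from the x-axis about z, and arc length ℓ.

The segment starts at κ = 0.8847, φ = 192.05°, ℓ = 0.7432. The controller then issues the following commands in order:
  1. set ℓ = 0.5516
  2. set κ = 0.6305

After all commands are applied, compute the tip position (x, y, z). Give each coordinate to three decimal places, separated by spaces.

-0.093 -0.020 0.541

initial: κ=0.8847, φ=192.05°, ℓ=0.7432
cmd 1: set ℓ=0.5516 → (κ,φ,ℓ)=(0.8847,192.05°,0.5516) → tip=(-0.1290,-0.0275,0.5300)
cmd 2: set κ=0.6305 → (κ,φ,ℓ)=(0.6305,192.05°,0.5516) → tip=(-0.0929,-0.0198,0.5405)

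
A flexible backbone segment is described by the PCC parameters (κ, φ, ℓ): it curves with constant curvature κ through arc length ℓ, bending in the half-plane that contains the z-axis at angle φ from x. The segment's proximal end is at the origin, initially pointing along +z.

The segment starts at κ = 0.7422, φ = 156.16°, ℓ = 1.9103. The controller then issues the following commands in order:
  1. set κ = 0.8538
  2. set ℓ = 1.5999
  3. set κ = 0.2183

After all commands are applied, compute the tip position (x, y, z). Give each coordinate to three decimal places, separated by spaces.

-0.253 0.112 1.568

initial: κ=0.7422, φ=156.16°, ℓ=1.9103
cmd 1: set κ=0.8538 → (κ,φ,ℓ)=(0.8538,156.16°,1.9103) → tip=(-1.1358,0.5019,1.1691)
cmd 2: set ℓ=1.5999 → (κ,φ,ℓ)=(0.8538,156.16°,1.5999) → tip=(-0.8534,0.3771,1.1468)
cmd 3: set κ=0.2183 → (κ,φ,ℓ)=(0.2183,156.16°,1.5999) → tip=(-0.2530,0.1118,1.5676)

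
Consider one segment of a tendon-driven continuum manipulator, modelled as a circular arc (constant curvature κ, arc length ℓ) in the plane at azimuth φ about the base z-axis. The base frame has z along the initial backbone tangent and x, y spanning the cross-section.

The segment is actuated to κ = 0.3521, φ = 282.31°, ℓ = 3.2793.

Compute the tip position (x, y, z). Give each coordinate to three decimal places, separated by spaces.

0.361 -1.653 2.598

θ = κ·ℓ = 0.3521 × 3.2793 = 1.15464 rad
ρ = (1 − cos θ)/κ = (1 − 0.40425)/0.3521 = 1.69200
z = sin θ / κ = 0.91465/0.3521 = 2.59770
x = ρ cos φ = 1.69200 × cos(282.31°) = 0.36074
y = ρ sin φ = 1.69200 × sin(282.31°) = -1.65310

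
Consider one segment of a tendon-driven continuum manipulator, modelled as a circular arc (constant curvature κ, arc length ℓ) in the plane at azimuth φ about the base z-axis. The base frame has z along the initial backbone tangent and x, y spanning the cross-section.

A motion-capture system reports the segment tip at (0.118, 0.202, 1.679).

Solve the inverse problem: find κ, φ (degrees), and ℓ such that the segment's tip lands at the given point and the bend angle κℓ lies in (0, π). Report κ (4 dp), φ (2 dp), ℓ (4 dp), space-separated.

ρ = √(x²+y²) = √(0.118² + 0.202²) = 0.23394
φ = atan2(y, x) mod 360° = atan2(0.202, 0.118) = 59.7083°
|p|² = ρ² + z² = 0.23394² + 1.679² = 2.87377
κ = 2ρ / |p|² = 2×0.23394 / 2.87377 = 0.16281
θ = 2·atan2(ρ, z) = 2·atan2(0.23394, 1.679) = 0.27688 rad
ℓ = θ/κ = 0.27688/0.16281 = 1.70065

0.1628 59.71 1.7006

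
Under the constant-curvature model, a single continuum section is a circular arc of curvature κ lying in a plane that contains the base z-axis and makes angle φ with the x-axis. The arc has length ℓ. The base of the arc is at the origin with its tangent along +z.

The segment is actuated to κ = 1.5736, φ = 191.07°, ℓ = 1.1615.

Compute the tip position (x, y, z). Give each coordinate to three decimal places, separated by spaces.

θ = κ·ℓ = 1.5736 × 1.1615 = 1.82774 rad
ρ = (1 − cos θ)/κ = (1 − -0.25412)/1.5736 = 0.79698
z = sin θ / κ = 0.96717/1.5736 = 0.61462
x = ρ cos φ = 0.79698 × cos(191.07°) = -0.78215
y = ρ sin φ = 0.79698 × sin(191.07°) = -0.15303

-0.782 -0.153 0.615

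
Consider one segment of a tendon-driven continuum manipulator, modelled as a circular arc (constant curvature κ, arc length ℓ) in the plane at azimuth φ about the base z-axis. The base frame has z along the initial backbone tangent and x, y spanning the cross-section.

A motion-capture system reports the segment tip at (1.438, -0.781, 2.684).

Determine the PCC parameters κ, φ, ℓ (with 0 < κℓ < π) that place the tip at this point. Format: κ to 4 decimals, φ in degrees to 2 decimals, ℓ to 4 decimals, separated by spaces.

ρ = √(x²+y²) = √(1.438² + -0.781²) = 1.63640
φ = atan2(y, x) mod 360° = atan2(-0.781, 1.438) = 331.4929°
|p|² = ρ² + z² = 1.63640² + 2.684² = 9.88166
κ = 2ρ / |p|² = 2×1.63640 / 9.88166 = 0.33120
θ = 2·atan2(ρ, z) = 2·atan2(1.63640, 2.684) = 1.09502 rad
ℓ = θ/κ = 1.09502/0.33120 = 3.30624

0.3312 331.49 3.3062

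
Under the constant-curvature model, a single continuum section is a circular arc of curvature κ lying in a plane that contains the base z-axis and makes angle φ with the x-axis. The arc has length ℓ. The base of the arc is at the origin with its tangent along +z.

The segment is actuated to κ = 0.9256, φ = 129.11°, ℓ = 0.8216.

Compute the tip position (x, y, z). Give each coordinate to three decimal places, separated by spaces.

θ = κ·ℓ = 0.9256 × 0.8216 = 0.76047 rad
ρ = (1 − cos θ)/κ = (1 − 0.72451)/0.9256 = 0.29763
z = sin θ / κ = 0.68926/0.9256 = 0.74467
x = ρ cos φ = 0.29763 × cos(129.11°) = -0.18775
y = ρ sin φ = 0.29763 × sin(129.11°) = 0.23094

-0.188 0.231 0.745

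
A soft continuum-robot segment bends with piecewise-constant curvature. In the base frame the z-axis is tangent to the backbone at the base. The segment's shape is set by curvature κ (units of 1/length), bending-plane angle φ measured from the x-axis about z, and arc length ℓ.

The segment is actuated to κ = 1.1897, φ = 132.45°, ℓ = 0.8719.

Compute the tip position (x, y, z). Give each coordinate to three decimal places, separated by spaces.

-0.279 0.305 0.724

θ = κ·ℓ = 1.1897 × 0.8719 = 1.03730 rad
ρ = (1 − cos θ)/κ = (1 − 0.50855)/1.1897 = 0.41309
z = sin θ / κ = 0.86103/1.1897 = 0.72374
x = ρ cos φ = 0.41309 × cos(132.45°) = -0.27881
y = ρ sin φ = 0.41309 × sin(132.45°) = 0.30480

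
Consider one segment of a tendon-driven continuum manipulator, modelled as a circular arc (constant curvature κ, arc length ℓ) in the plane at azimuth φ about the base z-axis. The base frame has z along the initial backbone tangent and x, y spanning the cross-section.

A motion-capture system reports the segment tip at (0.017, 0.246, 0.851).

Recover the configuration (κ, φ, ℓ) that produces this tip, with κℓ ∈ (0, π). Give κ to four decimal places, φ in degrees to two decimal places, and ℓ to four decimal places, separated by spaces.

0.6282 86.05 0.8979

ρ = √(x²+y²) = √(0.017² + 0.246²) = 0.24659
φ = atan2(y, x) mod 360° = atan2(0.246, 0.017) = 86.0468°
|p|² = ρ² + z² = 0.24659² + 0.851² = 0.78501
κ = 2ρ / |p|² = 2×0.24659 / 0.78501 = 0.62824
θ = 2·atan2(ρ, z) = 2·atan2(0.24659, 0.851) = 0.56407 rad
ℓ = θ/κ = 0.56407/0.62824 = 0.89786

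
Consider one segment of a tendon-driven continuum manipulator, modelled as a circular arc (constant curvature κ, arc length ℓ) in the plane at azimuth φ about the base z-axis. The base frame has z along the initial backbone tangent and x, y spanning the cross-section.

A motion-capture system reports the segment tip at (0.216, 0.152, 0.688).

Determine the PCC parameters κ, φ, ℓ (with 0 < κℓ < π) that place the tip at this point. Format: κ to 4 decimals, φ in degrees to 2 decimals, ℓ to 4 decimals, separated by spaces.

ρ = √(x²+y²) = √(0.216² + 0.152²) = 0.26412
φ = atan2(y, x) mod 360° = atan2(0.152, 0.216) = 35.1342°
|p|² = ρ² + z² = 0.26412² + 0.688² = 0.54310
κ = 2ρ / |p|² = 2×0.26412 / 0.54310 = 0.97264
θ = 2·atan2(ρ, z) = 2·atan2(0.26412, 0.688) = 0.73310 rad
ℓ = θ/κ = 0.73310/0.97264 = 0.75372

0.9726 35.13 0.7537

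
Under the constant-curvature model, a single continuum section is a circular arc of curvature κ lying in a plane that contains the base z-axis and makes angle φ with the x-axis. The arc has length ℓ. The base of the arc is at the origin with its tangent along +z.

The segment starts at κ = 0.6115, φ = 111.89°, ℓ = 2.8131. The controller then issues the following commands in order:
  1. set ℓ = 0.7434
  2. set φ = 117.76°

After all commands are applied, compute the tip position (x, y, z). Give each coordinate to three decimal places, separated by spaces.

initial: κ=0.6115, φ=111.89°, ℓ=2.8131
cmd 1: set ℓ=0.7434 → (κ,φ,ℓ)=(0.6115,111.89°,0.7434) → tip=(-0.0619,0.1541,0.7181)
cmd 2: set φ=117.76° → (κ,φ,ℓ)=(0.6115,117.76°,0.7434) → tip=(-0.0774,0.1470,0.7181)

-0.077 0.147 0.718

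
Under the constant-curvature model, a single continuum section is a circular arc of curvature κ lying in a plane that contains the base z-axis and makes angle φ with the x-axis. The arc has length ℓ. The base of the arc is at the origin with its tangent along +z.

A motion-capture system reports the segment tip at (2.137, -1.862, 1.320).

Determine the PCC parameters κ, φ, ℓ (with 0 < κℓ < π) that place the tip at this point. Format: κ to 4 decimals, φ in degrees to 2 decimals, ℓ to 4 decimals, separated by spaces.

ρ = √(x²+y²) = √(2.137² + -1.862²) = 2.83440
φ = atan2(y, x) mod 360° = atan2(-1.862, 2.137) = 318.9339°
|p|² = ρ² + z² = 2.83440² + 1.320² = 9.77621
κ = 2ρ / |p|² = 2×2.83440 / 9.77621 = 0.57986
θ = 2·atan2(ρ, z) = 2·atan2(2.83440, 1.320) = 2.26991 rad
ℓ = θ/κ = 2.26991/0.57986 = 3.91462

0.5799 318.93 3.9146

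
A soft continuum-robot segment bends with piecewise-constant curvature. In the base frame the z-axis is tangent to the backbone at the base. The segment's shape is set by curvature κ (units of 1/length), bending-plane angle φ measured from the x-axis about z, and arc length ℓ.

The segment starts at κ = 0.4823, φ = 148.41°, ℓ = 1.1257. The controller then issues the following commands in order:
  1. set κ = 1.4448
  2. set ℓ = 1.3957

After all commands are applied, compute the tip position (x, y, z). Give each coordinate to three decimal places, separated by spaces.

initial: κ=0.4823, φ=148.41°, ℓ=1.1257
cmd 1: set κ=1.4448 → (κ,φ,ℓ)=(1.4448,148.41°,1.1257) → tip=(-0.6223,0.3827,0.6911)
cmd 2: set ℓ=1.3957 → (κ,φ,ℓ)=(1.4448,148.41°,1.3957) → tip=(-0.8437,0.5189,0.6245)

-0.844 0.519 0.625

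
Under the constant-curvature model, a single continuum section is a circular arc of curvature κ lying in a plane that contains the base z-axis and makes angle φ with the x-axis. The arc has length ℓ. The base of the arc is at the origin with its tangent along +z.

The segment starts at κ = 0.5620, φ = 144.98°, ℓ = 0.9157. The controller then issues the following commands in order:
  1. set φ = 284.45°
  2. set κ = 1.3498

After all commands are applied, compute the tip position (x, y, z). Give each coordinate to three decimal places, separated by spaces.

0.124 -0.482 0.700

initial: κ=0.5620, φ=144.98°, ℓ=0.9157
cmd 1: set φ=284.45° → (κ,φ,ℓ)=(0.5620,284.45°,0.9157) → tip=(0.0575,-0.2232,0.8758)
cmd 2: set κ=1.3498 → (κ,φ,ℓ)=(1.3498,284.45°,0.9157) → tip=(0.1241,-0.4817,0.6997)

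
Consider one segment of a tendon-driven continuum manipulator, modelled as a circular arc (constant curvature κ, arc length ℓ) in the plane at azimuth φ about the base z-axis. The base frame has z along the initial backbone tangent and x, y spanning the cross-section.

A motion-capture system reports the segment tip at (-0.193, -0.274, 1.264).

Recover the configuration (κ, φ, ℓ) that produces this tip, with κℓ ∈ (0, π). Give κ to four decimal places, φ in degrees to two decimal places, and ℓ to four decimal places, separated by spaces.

ρ = √(x²+y²) = √(-0.193² + -0.274²) = 0.33515
φ = atan2(y, x) mod 360° = atan2(-0.274, -0.193) = 234.8399°
|p|² = ρ² + z² = 0.33515² + 1.264² = 1.71002
κ = 2ρ / |p|² = 2×0.33515 / 1.71002 = 0.39198
θ = 2·atan2(ρ, z) = 2·atan2(0.33515, 1.264) = 0.51837 rad
ℓ = θ/κ = 0.51837/0.39198 = 1.32243

0.3920 234.84 1.3224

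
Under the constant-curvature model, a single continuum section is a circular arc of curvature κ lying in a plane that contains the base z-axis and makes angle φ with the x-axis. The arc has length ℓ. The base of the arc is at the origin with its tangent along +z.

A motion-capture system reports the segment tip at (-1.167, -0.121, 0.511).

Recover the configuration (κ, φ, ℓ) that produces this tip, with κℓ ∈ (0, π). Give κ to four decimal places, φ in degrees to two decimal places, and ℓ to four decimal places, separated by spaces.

1.4329 185.92 1.6192

ρ = √(x²+y²) = √(-1.167² + -0.121²) = 1.17326
φ = atan2(y, x) mod 360° = atan2(-0.121, -1.167) = 185.9195°
|p|² = ρ² + z² = 1.17326² + 0.511² = 1.63765
κ = 2ρ / |p|² = 2×1.17326 / 1.63765 = 1.43285
θ = 2·atan2(ρ, z) = 2·atan2(1.17326, 0.511) = 2.32006 rad
ℓ = θ/κ = 2.32006/1.43285 = 1.61919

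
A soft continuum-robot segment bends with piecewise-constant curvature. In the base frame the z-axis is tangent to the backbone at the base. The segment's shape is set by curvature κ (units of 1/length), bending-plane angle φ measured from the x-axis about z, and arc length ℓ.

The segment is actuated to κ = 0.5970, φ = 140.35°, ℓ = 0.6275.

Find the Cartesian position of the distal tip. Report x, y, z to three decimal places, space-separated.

θ = κ·ℓ = 0.5970 × 0.6275 = 0.37462 rad
ρ = (1 − cos θ)/κ = (1 − 0.93065)/0.5970 = 0.11617
z = sin θ / κ = 0.36592/0.5970 = 0.61293
x = ρ cos φ = 0.11617 × cos(140.35°) = -0.08944
y = ρ sin φ = 0.11617 × sin(140.35°) = 0.07413

-0.089 0.074 0.613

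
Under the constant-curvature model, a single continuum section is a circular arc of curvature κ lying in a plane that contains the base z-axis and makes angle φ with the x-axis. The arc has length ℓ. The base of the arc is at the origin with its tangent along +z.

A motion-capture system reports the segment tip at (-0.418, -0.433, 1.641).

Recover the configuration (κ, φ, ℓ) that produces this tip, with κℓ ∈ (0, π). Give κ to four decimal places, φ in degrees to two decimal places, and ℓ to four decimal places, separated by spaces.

0.3940 226.01 1.7844

ρ = √(x²+y²) = √(-0.418² + -0.433²) = 0.60184
φ = atan2(y, x) mod 360° = atan2(-0.433, -0.418) = 226.0098°
|p|² = ρ² + z² = 0.60184² + 1.641² = 3.05509
κ = 2ρ / |p|² = 2×0.60184 / 3.05509 = 0.39399
θ = 2·atan2(ρ, z) = 2·atan2(0.60184, 1.641) = 0.70304 rad
ℓ = θ/κ = 0.70304/0.39399 = 1.78441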